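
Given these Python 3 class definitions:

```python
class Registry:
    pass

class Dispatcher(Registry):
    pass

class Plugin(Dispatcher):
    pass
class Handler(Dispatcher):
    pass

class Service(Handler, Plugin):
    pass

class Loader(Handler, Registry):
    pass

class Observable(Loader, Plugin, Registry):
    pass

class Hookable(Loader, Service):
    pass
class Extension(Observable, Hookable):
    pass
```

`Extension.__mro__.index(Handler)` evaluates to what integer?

5

L[Extension] = Extension + merge(L[Observable], L[Hookable], [Observable Hookable])
  take Observable:  [Observable Loader Handler Plugin Dispatcher Registry object] + [Hookable Loader Service Handler Plugin Dispatcher Registry object] + [Observable Hookable]
  take Hookable:  [Loader Handler Plugin Dispatcher Registry object] + [Hookable Loader Service Handler Plugin Dispatcher Registry object] + [Hookable]
  take Loader:  [Loader Handler Plugin Dispatcher Registry object] + [Loader Service Handler Plugin Dispatcher Registry object]
  take Service:  [Handler Plugin Dispatcher Registry object] + [Service Handler Plugin Dispatcher Registry object]
  take Handler:  [Handler Plugin Dispatcher Registry object] + [Handler Plugin Dispatcher Registry object]
  take Plugin:  [Plugin Dispatcher Registry object] + [Plugin Dispatcher Registry object]
  take Dispatcher:  [Dispatcher Registry object] + [Dispatcher Registry object]
  take Registry:  [Registry object] + [Registry object]
  take object:  [object] + [object]
MRO: Extension Observable Hookable Loader Service Handler Plugin Dispatcher Registry object
Handler sits at index 5.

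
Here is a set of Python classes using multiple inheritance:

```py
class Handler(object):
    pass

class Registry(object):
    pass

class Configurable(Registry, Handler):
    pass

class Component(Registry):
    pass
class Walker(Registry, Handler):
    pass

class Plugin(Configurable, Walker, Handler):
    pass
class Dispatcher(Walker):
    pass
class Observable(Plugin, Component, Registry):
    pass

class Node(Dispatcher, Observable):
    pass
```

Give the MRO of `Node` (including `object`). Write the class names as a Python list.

[Node, Dispatcher, Observable, Plugin, Configurable, Walker, Component, Registry, Handler, object]

L[Node] = Node + merge(L[Dispatcher], L[Observable], [Dispatcher Observable])
  take Dispatcher:  [Dispatcher Walker Registry Handler object] + [Observable Plugin Configurable Walker Component Registry Handler object] + [Dispatcher Observable]
  take Observable:  [Walker Registry Handler object] + [Observable Plugin Configurable Walker Component Registry Handler object] + [Observable]
  take Plugin:  [Walker Registry Handler object] + [Plugin Configurable Walker Component Registry Handler object]
  take Configurable:  [Walker Registry Handler object] + [Configurable Walker Component Registry Handler object]
  take Walker:  [Walker Registry Handler object] + [Walker Component Registry Handler object]
  take Component:  [Registry Handler object] + [Component Registry Handler object]
  take Registry:  [Registry Handler object] + [Registry Handler object]
  take Handler:  [Handler object] + [Handler object]
  take object:  [object] + [object]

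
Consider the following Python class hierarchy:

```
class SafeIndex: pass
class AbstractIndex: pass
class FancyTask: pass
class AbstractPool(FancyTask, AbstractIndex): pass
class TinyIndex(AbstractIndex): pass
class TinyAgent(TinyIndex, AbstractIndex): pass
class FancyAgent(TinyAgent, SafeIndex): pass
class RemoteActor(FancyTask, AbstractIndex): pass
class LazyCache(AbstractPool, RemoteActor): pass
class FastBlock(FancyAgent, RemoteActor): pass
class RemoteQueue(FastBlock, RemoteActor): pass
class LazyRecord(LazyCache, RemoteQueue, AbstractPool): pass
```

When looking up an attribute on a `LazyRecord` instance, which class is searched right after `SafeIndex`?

L[LazyRecord] = LazyRecord + merge(L[LazyCache], L[RemoteQueue], L[AbstractPool], [LazyCache RemoteQueue AbstractPool])
  take LazyCache:  [LazyCache AbstractPool RemoteActor FancyTask AbstractIndex object] + [RemoteQueue FastBlock FancyAgent TinyAgent TinyIndex RemoteActor FancyTask AbstractIndex SafeIndex object] + [AbstractPool FancyTask AbstractIndex object] + [LazyCache RemoteQueue AbstractPool]
  take RemoteQueue:  [AbstractPool RemoteActor FancyTask AbstractIndex object] + [RemoteQueue FastBlock FancyAgent TinyAgent TinyIndex RemoteActor FancyTask AbstractIndex SafeIndex object] + [AbstractPool FancyTask AbstractIndex object] + [RemoteQueue AbstractPool]
  take AbstractPool:  [AbstractPool RemoteActor FancyTask AbstractIndex object] + [FastBlock FancyAgent TinyAgent TinyIndex RemoteActor FancyTask AbstractIndex SafeIndex object] + [AbstractPool FancyTask AbstractIndex object] + [AbstractPool]
  take FastBlock:  [RemoteActor FancyTask AbstractIndex object] + [FastBlock FancyAgent TinyAgent TinyIndex RemoteActor FancyTask AbstractIndex SafeIndex object] + [FancyTask AbstractIndex object]
  take FancyAgent:  [RemoteActor FancyTask AbstractIndex object] + [FancyAgent TinyAgent TinyIndex RemoteActor FancyTask AbstractIndex SafeIndex object] + [FancyTask AbstractIndex object]
  take TinyAgent:  [RemoteActor FancyTask AbstractIndex object] + [TinyAgent TinyIndex RemoteActor FancyTask AbstractIndex SafeIndex object] + [FancyTask AbstractIndex object]
  take TinyIndex:  [RemoteActor FancyTask AbstractIndex object] + [TinyIndex RemoteActor FancyTask AbstractIndex SafeIndex object] + [FancyTask AbstractIndex object]
  take RemoteActor:  [RemoteActor FancyTask AbstractIndex object] + [RemoteActor FancyTask AbstractIndex SafeIndex object] + [FancyTask AbstractIndex object]
  take FancyTask:  [FancyTask AbstractIndex object] + [FancyTask AbstractIndex SafeIndex object] + [FancyTask AbstractIndex object]
  take AbstractIndex:  [AbstractIndex object] + [AbstractIndex SafeIndex object] + [AbstractIndex object]
  take SafeIndex:  [object] + [SafeIndex object] + [object]
  take object:  [object] + [object] + [object]
MRO: LazyRecord LazyCache RemoteQueue AbstractPool FastBlock FancyAgent TinyAgent TinyIndex RemoteActor FancyTask AbstractIndex SafeIndex object
SafeIndex is at position 11; next is object.

object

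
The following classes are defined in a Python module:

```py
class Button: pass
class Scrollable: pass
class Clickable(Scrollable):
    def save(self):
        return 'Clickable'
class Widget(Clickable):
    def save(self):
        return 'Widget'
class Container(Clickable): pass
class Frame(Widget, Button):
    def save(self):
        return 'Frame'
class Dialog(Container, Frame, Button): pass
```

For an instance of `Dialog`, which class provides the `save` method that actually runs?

Frame

L[Dialog] = Dialog + merge(L[Container], L[Frame], L[Button], [Container Frame Button])
  take Container:  [Container Clickable Scrollable object] + [Frame Widget Clickable Scrollable Button object] + [Button object] + [Container Frame Button]
  take Frame:  [Clickable Scrollable object] + [Frame Widget Clickable Scrollable Button object] + [Button object] + [Frame Button]
  take Widget:  [Clickable Scrollable object] + [Widget Clickable Scrollable Button object] + [Button object] + [Button]
  take Clickable:  [Clickable Scrollable object] + [Clickable Scrollable Button object] + [Button object] + [Button]
  take Scrollable:  [Scrollable object] + [Scrollable Button object] + [Button object] + [Button]
  take Button:  [object] + [Button object] + [Button object] + [Button]
  take object:  [object] + [object] + [object]
MRO: Dialog Container Frame Widget Clickable Scrollable Button object
save is defined in: Clickable, Frame, Widget. First along the MRO is Frame.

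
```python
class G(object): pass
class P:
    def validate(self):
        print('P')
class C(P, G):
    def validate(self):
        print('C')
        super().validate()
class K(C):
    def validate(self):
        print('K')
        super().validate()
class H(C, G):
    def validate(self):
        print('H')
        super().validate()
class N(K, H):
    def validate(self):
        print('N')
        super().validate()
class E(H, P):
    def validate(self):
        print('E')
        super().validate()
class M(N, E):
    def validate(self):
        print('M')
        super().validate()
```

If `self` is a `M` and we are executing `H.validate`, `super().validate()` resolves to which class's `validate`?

C

L[M] = M + merge(L[N], L[E], [N E])
  take N:  [N K H C P G object] + [E H C P G object] + [N E]
  take K:  [K H C P G object] + [E H C P G object] + [E]
  take E:  [H C P G object] + [E H C P G object] + [E]
  take H:  [H C P G object] + [H C P G object]
  take C:  [C P G object] + [C P G object]
  take P:  [P G object] + [P G object]
  take G:  [G object] + [G object]
  take object:  [object] + [object]
MRO: M N K E H C P G object
super() in H.validate on a M instance goes to the class after H in M's MRO: C.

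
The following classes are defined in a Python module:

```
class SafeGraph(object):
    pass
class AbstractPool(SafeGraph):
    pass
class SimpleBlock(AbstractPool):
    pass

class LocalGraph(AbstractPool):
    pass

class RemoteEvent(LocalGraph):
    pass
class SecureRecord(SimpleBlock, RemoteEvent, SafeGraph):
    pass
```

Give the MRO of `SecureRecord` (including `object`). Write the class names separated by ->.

SecureRecord -> SimpleBlock -> RemoteEvent -> LocalGraph -> AbstractPool -> SafeGraph -> object

L[SecureRecord] = SecureRecord + merge(L[SimpleBlock], L[RemoteEvent], L[SafeGraph], [SimpleBlock RemoteEvent SafeGraph])
  take SimpleBlock:  [SimpleBlock AbstractPool SafeGraph object] + [RemoteEvent LocalGraph AbstractPool SafeGraph object] + [SafeGraph object] + [SimpleBlock RemoteEvent SafeGraph]
  take RemoteEvent:  [AbstractPool SafeGraph object] + [RemoteEvent LocalGraph AbstractPool SafeGraph object] + [SafeGraph object] + [RemoteEvent SafeGraph]
  take LocalGraph:  [AbstractPool SafeGraph object] + [LocalGraph AbstractPool SafeGraph object] + [SafeGraph object] + [SafeGraph]
  take AbstractPool:  [AbstractPool SafeGraph object] + [AbstractPool SafeGraph object] + [SafeGraph object] + [SafeGraph]
  take SafeGraph:  [SafeGraph object] + [SafeGraph object] + [SafeGraph object] + [SafeGraph]
  take object:  [object] + [object] + [object]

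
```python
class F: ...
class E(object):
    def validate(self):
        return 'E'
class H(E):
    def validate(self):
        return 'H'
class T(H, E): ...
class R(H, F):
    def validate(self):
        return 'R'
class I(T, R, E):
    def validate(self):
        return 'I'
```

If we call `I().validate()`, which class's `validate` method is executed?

L[I] = I + merge(L[T], L[R], L[E], [T R E])
  take T:  [T H E object] + [R H E F object] + [E object] + [T R E]
  take R:  [H E object] + [R H E F object] + [E object] + [R E]
  take H:  [H E object] + [H E F object] + [E object] + [E]
  take E:  [E object] + [E F object] + [E object] + [E]
  take F:  [object] + [F object] + [object]
  take object:  [object] + [object] + [object]
MRO: I T R H E F object
validate is defined in: E, H, I, R. First along the MRO is I.

I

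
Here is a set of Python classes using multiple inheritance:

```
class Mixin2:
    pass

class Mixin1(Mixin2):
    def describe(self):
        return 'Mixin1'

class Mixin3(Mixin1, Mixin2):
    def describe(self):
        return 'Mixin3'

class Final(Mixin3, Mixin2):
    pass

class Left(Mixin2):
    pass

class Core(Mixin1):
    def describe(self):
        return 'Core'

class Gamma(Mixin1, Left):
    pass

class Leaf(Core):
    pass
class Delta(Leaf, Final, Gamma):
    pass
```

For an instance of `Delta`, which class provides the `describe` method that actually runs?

Core

L[Delta] = Delta + merge(L[Leaf], L[Final], L[Gamma], [Leaf Final Gamma])
  take Leaf:  [Leaf Core Mixin1 Mixin2 object] + [Final Mixin3 Mixin1 Mixin2 object] + [Gamma Mixin1 Left Mixin2 object] + [Leaf Final Gamma]
  take Core:  [Core Mixin1 Mixin2 object] + [Final Mixin3 Mixin1 Mixin2 object] + [Gamma Mixin1 Left Mixin2 object] + [Final Gamma]
  take Final:  [Mixin1 Mixin2 object] + [Final Mixin3 Mixin1 Mixin2 object] + [Gamma Mixin1 Left Mixin2 object] + [Final Gamma]
  take Mixin3:  [Mixin1 Mixin2 object] + [Mixin3 Mixin1 Mixin2 object] + [Gamma Mixin1 Left Mixin2 object] + [Gamma]
  take Gamma:  [Mixin1 Mixin2 object] + [Mixin1 Mixin2 object] + [Gamma Mixin1 Left Mixin2 object] + [Gamma]
  take Mixin1:  [Mixin1 Mixin2 object] + [Mixin1 Mixin2 object] + [Mixin1 Left Mixin2 object]
  take Left:  [Mixin2 object] + [Mixin2 object] + [Left Mixin2 object]
  take Mixin2:  [Mixin2 object] + [Mixin2 object] + [Mixin2 object]
  take object:  [object] + [object] + [object]
MRO: Delta Leaf Core Final Mixin3 Gamma Mixin1 Left Mixin2 object
describe is defined in: Core, Mixin1, Mixin3. First along the MRO is Core.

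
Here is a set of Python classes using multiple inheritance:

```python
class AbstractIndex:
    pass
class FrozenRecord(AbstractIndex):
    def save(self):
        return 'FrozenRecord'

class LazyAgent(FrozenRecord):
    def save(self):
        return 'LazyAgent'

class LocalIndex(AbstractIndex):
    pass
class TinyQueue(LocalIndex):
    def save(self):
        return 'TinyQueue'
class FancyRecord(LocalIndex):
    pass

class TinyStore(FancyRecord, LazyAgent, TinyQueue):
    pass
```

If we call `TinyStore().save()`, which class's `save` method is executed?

LazyAgent

L[TinyStore] = TinyStore + merge(L[FancyRecord], L[LazyAgent], L[TinyQueue], [FancyRecord LazyAgent TinyQueue])
  take FancyRecord:  [FancyRecord LocalIndex AbstractIndex object] + [LazyAgent FrozenRecord AbstractIndex object] + [TinyQueue LocalIndex AbstractIndex object] + [FancyRecord LazyAgent TinyQueue]
  take LazyAgent:  [LocalIndex AbstractIndex object] + [LazyAgent FrozenRecord AbstractIndex object] + [TinyQueue LocalIndex AbstractIndex object] + [LazyAgent TinyQueue]
  take FrozenRecord:  [LocalIndex AbstractIndex object] + [FrozenRecord AbstractIndex object] + [TinyQueue LocalIndex AbstractIndex object] + [TinyQueue]
  take TinyQueue:  [LocalIndex AbstractIndex object] + [AbstractIndex object] + [TinyQueue LocalIndex AbstractIndex object] + [TinyQueue]
  take LocalIndex:  [LocalIndex AbstractIndex object] + [AbstractIndex object] + [LocalIndex AbstractIndex object]
  take AbstractIndex:  [AbstractIndex object] + [AbstractIndex object] + [AbstractIndex object]
  take object:  [object] + [object] + [object]
MRO: TinyStore FancyRecord LazyAgent FrozenRecord TinyQueue LocalIndex AbstractIndex object
save is defined in: FrozenRecord, LazyAgent, TinyQueue. First along the MRO is LazyAgent.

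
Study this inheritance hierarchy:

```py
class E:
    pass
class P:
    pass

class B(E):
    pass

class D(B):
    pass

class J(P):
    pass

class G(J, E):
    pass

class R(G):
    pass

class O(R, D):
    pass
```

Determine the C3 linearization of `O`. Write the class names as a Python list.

[O, R, G, J, P, D, B, E, object]

L[O] = O + merge(L[R], L[D], [R D])
  take R:  [R G J P E object] + [D B E object] + [R D]
  take G:  [G J P E object] + [D B E object] + [D]
  take J:  [J P E object] + [D B E object] + [D]
  take P:  [P E object] + [D B E object] + [D]
  take D:  [E object] + [D B E object] + [D]
  take B:  [E object] + [B E object]
  take E:  [E object] + [E object]
  take object:  [object] + [object]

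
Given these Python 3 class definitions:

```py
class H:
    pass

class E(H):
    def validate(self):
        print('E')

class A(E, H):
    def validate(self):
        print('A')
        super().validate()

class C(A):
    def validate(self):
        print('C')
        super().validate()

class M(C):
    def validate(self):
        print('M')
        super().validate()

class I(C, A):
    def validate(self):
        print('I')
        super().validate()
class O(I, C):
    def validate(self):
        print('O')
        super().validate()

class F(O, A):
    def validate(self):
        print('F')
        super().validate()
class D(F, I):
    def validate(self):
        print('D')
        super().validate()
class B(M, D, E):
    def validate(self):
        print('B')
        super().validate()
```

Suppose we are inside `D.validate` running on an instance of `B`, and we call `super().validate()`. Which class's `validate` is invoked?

F

L[B] = B + merge(L[M], L[D], L[E], [M D E])
  take M:  [M C A E H object] + [D F O I C A E H object] + [E H object] + [M D E]
  take D:  [C A E H object] + [D F O I C A E H object] + [E H object] + [D E]
  take F:  [C A E H object] + [F O I C A E H object] + [E H object] + [E]
  take O:  [C A E H object] + [O I C A E H object] + [E H object] + [E]
  take I:  [C A E H object] + [I C A E H object] + [E H object] + [E]
  take C:  [C A E H object] + [C A E H object] + [E H object] + [E]
  take A:  [A E H object] + [A E H object] + [E H object] + [E]
  take E:  [E H object] + [E H object] + [E H object] + [E]
  take H:  [H object] + [H object] + [H object]
  take object:  [object] + [object] + [object]
MRO: B M D F O I C A E H object
super() in D.validate on a B instance goes to the class after D in B's MRO: F.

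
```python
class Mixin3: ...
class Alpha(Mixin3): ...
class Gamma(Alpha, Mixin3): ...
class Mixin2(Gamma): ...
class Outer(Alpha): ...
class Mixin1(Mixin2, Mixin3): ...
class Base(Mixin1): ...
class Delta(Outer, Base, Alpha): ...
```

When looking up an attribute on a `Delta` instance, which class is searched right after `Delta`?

L[Delta] = Delta + merge(L[Outer], L[Base], L[Alpha], [Outer Base Alpha])
  take Outer:  [Outer Alpha Mixin3 object] + [Base Mixin1 Mixin2 Gamma Alpha Mixin3 object] + [Alpha Mixin3 object] + [Outer Base Alpha]
  take Base:  [Alpha Mixin3 object] + [Base Mixin1 Mixin2 Gamma Alpha Mixin3 object] + [Alpha Mixin3 object] + [Base Alpha]
  take Mixin1:  [Alpha Mixin3 object] + [Mixin1 Mixin2 Gamma Alpha Mixin3 object] + [Alpha Mixin3 object] + [Alpha]
  take Mixin2:  [Alpha Mixin3 object] + [Mixin2 Gamma Alpha Mixin3 object] + [Alpha Mixin3 object] + [Alpha]
  take Gamma:  [Alpha Mixin3 object] + [Gamma Alpha Mixin3 object] + [Alpha Mixin3 object] + [Alpha]
  take Alpha:  [Alpha Mixin3 object] + [Alpha Mixin3 object] + [Alpha Mixin3 object] + [Alpha]
  take Mixin3:  [Mixin3 object] + [Mixin3 object] + [Mixin3 object]
  take object:  [object] + [object] + [object]
MRO: Delta Outer Base Mixin1 Mixin2 Gamma Alpha Mixin3 object
Delta is at position 0; next is Outer.

Outer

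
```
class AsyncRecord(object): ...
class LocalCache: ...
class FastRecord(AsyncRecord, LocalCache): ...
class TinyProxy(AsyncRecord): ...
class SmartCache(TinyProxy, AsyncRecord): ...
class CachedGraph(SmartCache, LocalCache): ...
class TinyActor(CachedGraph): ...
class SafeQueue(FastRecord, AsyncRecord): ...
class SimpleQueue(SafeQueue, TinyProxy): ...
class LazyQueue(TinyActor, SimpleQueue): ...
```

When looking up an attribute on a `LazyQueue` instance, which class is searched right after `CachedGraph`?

SmartCache

L[LazyQueue] = LazyQueue + merge(L[TinyActor], L[SimpleQueue], [TinyActor SimpleQueue])
  take TinyActor:  [TinyActor CachedGraph SmartCache TinyProxy AsyncRecord LocalCache object] + [SimpleQueue SafeQueue FastRecord TinyProxy AsyncRecord LocalCache object] + [TinyActor SimpleQueue]
  take CachedGraph:  [CachedGraph SmartCache TinyProxy AsyncRecord LocalCache object] + [SimpleQueue SafeQueue FastRecord TinyProxy AsyncRecord LocalCache object] + [SimpleQueue]
  take SmartCache:  [SmartCache TinyProxy AsyncRecord LocalCache object] + [SimpleQueue SafeQueue FastRecord TinyProxy AsyncRecord LocalCache object] + [SimpleQueue]
  take SimpleQueue:  [TinyProxy AsyncRecord LocalCache object] + [SimpleQueue SafeQueue FastRecord TinyProxy AsyncRecord LocalCache object] + [SimpleQueue]
  take SafeQueue:  [TinyProxy AsyncRecord LocalCache object] + [SafeQueue FastRecord TinyProxy AsyncRecord LocalCache object]
  take FastRecord:  [TinyProxy AsyncRecord LocalCache object] + [FastRecord TinyProxy AsyncRecord LocalCache object]
  take TinyProxy:  [TinyProxy AsyncRecord LocalCache object] + [TinyProxy AsyncRecord LocalCache object]
  take AsyncRecord:  [AsyncRecord LocalCache object] + [AsyncRecord LocalCache object]
  take LocalCache:  [LocalCache object] + [LocalCache object]
  take object:  [object] + [object]
MRO: LazyQueue TinyActor CachedGraph SmartCache SimpleQueue SafeQueue FastRecord TinyProxy AsyncRecord LocalCache object
CachedGraph is at position 2; next is SmartCache.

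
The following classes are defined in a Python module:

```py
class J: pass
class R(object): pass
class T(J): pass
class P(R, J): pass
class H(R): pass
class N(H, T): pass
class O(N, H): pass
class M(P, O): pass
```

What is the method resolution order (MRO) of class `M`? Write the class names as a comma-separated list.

L[M] = M + merge(L[P], L[O], [P O])
  take P:  [P R J object] + [O N H R T J object] + [P O]
  take O:  [R J object] + [O N H R T J object] + [O]
  take N:  [R J object] + [N H R T J object]
  take H:  [R J object] + [H R T J object]
  take R:  [R J object] + [R T J object]
  take T:  [J object] + [T J object]
  take J:  [J object] + [J object]
  take object:  [object] + [object]

M, P, O, N, H, R, T, J, object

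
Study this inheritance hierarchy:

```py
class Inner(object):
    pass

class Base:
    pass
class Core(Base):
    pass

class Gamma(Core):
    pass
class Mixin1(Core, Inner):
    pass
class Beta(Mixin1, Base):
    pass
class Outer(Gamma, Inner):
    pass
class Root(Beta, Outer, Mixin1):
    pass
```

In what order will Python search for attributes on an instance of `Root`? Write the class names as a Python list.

L[Root] = Root + merge(L[Beta], L[Outer], L[Mixin1], [Beta Outer Mixin1])
  take Beta:  [Beta Mixin1 Core Base Inner object] + [Outer Gamma Core Base Inner object] + [Mixin1 Core Base Inner object] + [Beta Outer Mixin1]
  take Outer:  [Mixin1 Core Base Inner object] + [Outer Gamma Core Base Inner object] + [Mixin1 Core Base Inner object] + [Outer Mixin1]
  take Mixin1:  [Mixin1 Core Base Inner object] + [Gamma Core Base Inner object] + [Mixin1 Core Base Inner object] + [Mixin1]
  take Gamma:  [Core Base Inner object] + [Gamma Core Base Inner object] + [Core Base Inner object]
  take Core:  [Core Base Inner object] + [Core Base Inner object] + [Core Base Inner object]
  take Base:  [Base Inner object] + [Base Inner object] + [Base Inner object]
  take Inner:  [Inner object] + [Inner object] + [Inner object]
  take object:  [object] + [object] + [object]

[Root, Beta, Outer, Mixin1, Gamma, Core, Base, Inner, object]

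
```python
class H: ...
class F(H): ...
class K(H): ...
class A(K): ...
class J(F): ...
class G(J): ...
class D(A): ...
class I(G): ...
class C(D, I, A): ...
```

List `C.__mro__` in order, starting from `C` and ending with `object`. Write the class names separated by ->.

C -> D -> I -> A -> K -> G -> J -> F -> H -> object

L[C] = C + merge(L[D], L[I], L[A], [D I A])
  take D:  [D A K H object] + [I G J F H object] + [A K H object] + [D I A]
  take I:  [A K H object] + [I G J F H object] + [A K H object] + [I A]
  take A:  [A K H object] + [G J F H object] + [A K H object] + [A]
  take K:  [K H object] + [G J F H object] + [K H object]
  take G:  [H object] + [G J F H object] + [H object]
  take J:  [H object] + [J F H object] + [H object]
  take F:  [H object] + [F H object] + [H object]
  take H:  [H object] + [H object] + [H object]
  take object:  [object] + [object] + [object]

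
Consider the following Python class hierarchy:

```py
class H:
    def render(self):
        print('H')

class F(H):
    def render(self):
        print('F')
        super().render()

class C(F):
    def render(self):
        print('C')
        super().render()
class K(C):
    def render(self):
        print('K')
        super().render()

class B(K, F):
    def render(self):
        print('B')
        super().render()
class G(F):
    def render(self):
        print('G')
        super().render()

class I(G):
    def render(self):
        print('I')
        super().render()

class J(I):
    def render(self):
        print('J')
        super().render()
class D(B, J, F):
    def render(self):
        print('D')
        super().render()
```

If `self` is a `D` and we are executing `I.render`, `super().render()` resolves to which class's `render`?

L[D] = D + merge(L[B], L[J], L[F], [B J F])
  take B:  [B K C F H object] + [J I G F H object] + [F H object] + [B J F]
  take K:  [K C F H object] + [J I G F H object] + [F H object] + [J F]
  take C:  [C F H object] + [J I G F H object] + [F H object] + [J F]
  take J:  [F H object] + [J I G F H object] + [F H object] + [J F]
  take I:  [F H object] + [I G F H object] + [F H object] + [F]
  take G:  [F H object] + [G F H object] + [F H object] + [F]
  take F:  [F H object] + [F H object] + [F H object] + [F]
  take H:  [H object] + [H object] + [H object]
  take object:  [object] + [object] + [object]
MRO: D B K C J I G F H object
super() in I.render on a D instance goes to the class after I in D's MRO: G.

G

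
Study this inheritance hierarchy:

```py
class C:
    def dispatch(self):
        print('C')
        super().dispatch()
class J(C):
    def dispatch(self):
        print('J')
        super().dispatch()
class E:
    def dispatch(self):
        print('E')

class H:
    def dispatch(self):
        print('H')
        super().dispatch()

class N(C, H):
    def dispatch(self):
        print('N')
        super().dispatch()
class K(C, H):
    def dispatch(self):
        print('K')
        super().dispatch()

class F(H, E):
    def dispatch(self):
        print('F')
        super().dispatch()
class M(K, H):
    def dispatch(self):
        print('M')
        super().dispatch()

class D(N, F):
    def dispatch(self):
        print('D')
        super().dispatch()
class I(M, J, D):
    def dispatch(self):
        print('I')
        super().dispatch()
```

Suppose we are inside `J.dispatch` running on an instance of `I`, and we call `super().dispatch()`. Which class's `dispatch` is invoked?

L[I] = I + merge(L[M], L[J], L[D], [M J D])
  take M:  [M K C H object] + [J C object] + [D N C F H E object] + [M J D]
  take K:  [K C H object] + [J C object] + [D N C F H E object] + [J D]
  take J:  [C H object] + [J C object] + [D N C F H E object] + [J D]
  take D:  [C H object] + [C object] + [D N C F H E object] + [D]
  take N:  [C H object] + [C object] + [N C F H E object]
  take C:  [C H object] + [C object] + [C F H E object]
  take F:  [H object] + [object] + [F H E object]
  take H:  [H object] + [object] + [H E object]
  take E:  [object] + [object] + [E object]
  take object:  [object] + [object] + [object]
MRO: I M K J D N C F H E object
super() in J.dispatch on a I instance goes to the class after J in I's MRO: D.

D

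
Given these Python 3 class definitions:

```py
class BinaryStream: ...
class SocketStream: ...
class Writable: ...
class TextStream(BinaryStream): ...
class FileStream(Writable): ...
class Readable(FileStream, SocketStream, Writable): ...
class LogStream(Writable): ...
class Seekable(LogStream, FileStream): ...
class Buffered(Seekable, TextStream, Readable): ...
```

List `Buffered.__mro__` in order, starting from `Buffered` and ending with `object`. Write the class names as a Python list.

L[Buffered] = Buffered + merge(L[Seekable], L[TextStream], L[Readable], [Seekable TextStream Readable])
  take Seekable:  [Seekable LogStream FileStream Writable object] + [TextStream BinaryStream object] + [Readable FileStream SocketStream Writable object] + [Seekable TextStream Readable]
  take LogStream:  [LogStream FileStream Writable object] + [TextStream BinaryStream object] + [Readable FileStream SocketStream Writable object] + [TextStream Readable]
  take TextStream:  [FileStream Writable object] + [TextStream BinaryStream object] + [Readable FileStream SocketStream Writable object] + [TextStream Readable]
  take BinaryStream:  [FileStream Writable object] + [BinaryStream object] + [Readable FileStream SocketStream Writable object] + [Readable]
  take Readable:  [FileStream Writable object] + [object] + [Readable FileStream SocketStream Writable object] + [Readable]
  take FileStream:  [FileStream Writable object] + [object] + [FileStream SocketStream Writable object]
  take SocketStream:  [Writable object] + [object] + [SocketStream Writable object]
  take Writable:  [Writable object] + [object] + [Writable object]
  take object:  [object] + [object] + [object]

[Buffered, Seekable, LogStream, TextStream, BinaryStream, Readable, FileStream, SocketStream, Writable, object]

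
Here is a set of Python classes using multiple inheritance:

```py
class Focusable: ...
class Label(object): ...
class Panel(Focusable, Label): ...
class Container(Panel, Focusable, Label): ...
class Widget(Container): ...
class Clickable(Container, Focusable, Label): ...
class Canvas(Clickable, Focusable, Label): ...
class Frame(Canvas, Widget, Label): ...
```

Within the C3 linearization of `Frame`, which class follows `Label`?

L[Frame] = Frame + merge(L[Canvas], L[Widget], L[Label], [Canvas Widget Label])
  take Canvas:  [Canvas Clickable Container Panel Focusable Label object] + [Widget Container Panel Focusable Label object] + [Label object] + [Canvas Widget Label]
  take Clickable:  [Clickable Container Panel Focusable Label object] + [Widget Container Panel Focusable Label object] + [Label object] + [Widget Label]
  take Widget:  [Container Panel Focusable Label object] + [Widget Container Panel Focusable Label object] + [Label object] + [Widget Label]
  take Container:  [Container Panel Focusable Label object] + [Container Panel Focusable Label object] + [Label object] + [Label]
  take Panel:  [Panel Focusable Label object] + [Panel Focusable Label object] + [Label object] + [Label]
  take Focusable:  [Focusable Label object] + [Focusable Label object] + [Label object] + [Label]
  take Label:  [Label object] + [Label object] + [Label object] + [Label]
  take object:  [object] + [object] + [object]
MRO: Frame Canvas Clickable Widget Container Panel Focusable Label object
Label is at position 7; next is object.

object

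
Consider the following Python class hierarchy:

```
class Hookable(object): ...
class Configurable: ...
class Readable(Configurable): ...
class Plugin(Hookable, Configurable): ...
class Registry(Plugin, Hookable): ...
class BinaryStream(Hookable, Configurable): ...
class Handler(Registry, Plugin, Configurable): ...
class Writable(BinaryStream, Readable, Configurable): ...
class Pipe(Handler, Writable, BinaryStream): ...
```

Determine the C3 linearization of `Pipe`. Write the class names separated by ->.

L[Pipe] = Pipe + merge(L[Handler], L[Writable], L[BinaryStream], [Handler Writable BinaryStream])
  take Handler:  [Handler Registry Plugin Hookable Configurable object] + [Writable BinaryStream Hookable Readable Configurable object] + [BinaryStream Hookable Configurable object] + [Handler Writable BinaryStream]
  take Registry:  [Registry Plugin Hookable Configurable object] + [Writable BinaryStream Hookable Readable Configurable object] + [BinaryStream Hookable Configurable object] + [Writable BinaryStream]
  take Plugin:  [Plugin Hookable Configurable object] + [Writable BinaryStream Hookable Readable Configurable object] + [BinaryStream Hookable Configurable object] + [Writable BinaryStream]
  take Writable:  [Hookable Configurable object] + [Writable BinaryStream Hookable Readable Configurable object] + [BinaryStream Hookable Configurable object] + [Writable BinaryStream]
  take BinaryStream:  [Hookable Configurable object] + [BinaryStream Hookable Readable Configurable object] + [BinaryStream Hookable Configurable object] + [BinaryStream]
  take Hookable:  [Hookable Configurable object] + [Hookable Readable Configurable object] + [Hookable Configurable object]
  take Readable:  [Configurable object] + [Readable Configurable object] + [Configurable object]
  take Configurable:  [Configurable object] + [Configurable object] + [Configurable object]
  take object:  [object] + [object] + [object]

Pipe -> Handler -> Registry -> Plugin -> Writable -> BinaryStream -> Hookable -> Readable -> Configurable -> object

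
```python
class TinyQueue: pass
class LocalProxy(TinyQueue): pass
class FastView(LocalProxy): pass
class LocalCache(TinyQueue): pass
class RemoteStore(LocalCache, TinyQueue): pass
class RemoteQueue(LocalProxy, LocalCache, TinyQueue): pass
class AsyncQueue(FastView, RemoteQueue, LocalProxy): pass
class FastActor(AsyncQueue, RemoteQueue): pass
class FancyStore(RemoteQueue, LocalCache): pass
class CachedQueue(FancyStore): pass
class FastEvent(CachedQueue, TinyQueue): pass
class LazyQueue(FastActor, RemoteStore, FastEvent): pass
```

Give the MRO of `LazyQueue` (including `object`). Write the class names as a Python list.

[LazyQueue, FastActor, AsyncQueue, FastView, RemoteStore, FastEvent, CachedQueue, FancyStore, RemoteQueue, LocalProxy, LocalCache, TinyQueue, object]

L[LazyQueue] = LazyQueue + merge(L[FastActor], L[RemoteStore], L[FastEvent], [FastActor RemoteStore FastEvent])
  take FastActor:  [FastActor AsyncQueue FastView RemoteQueue LocalProxy LocalCache TinyQueue object] + [RemoteStore LocalCache TinyQueue object] + [FastEvent CachedQueue FancyStore RemoteQueue LocalProxy LocalCache TinyQueue object] + [FastActor RemoteStore FastEvent]
  take AsyncQueue:  [AsyncQueue FastView RemoteQueue LocalProxy LocalCache TinyQueue object] + [RemoteStore LocalCache TinyQueue object] + [FastEvent CachedQueue FancyStore RemoteQueue LocalProxy LocalCache TinyQueue object] + [RemoteStore FastEvent]
  take FastView:  [FastView RemoteQueue LocalProxy LocalCache TinyQueue object] + [RemoteStore LocalCache TinyQueue object] + [FastEvent CachedQueue FancyStore RemoteQueue LocalProxy LocalCache TinyQueue object] + [RemoteStore FastEvent]
  take RemoteStore:  [RemoteQueue LocalProxy LocalCache TinyQueue object] + [RemoteStore LocalCache TinyQueue object] + [FastEvent CachedQueue FancyStore RemoteQueue LocalProxy LocalCache TinyQueue object] + [RemoteStore FastEvent]
  take FastEvent:  [RemoteQueue LocalProxy LocalCache TinyQueue object] + [LocalCache TinyQueue object] + [FastEvent CachedQueue FancyStore RemoteQueue LocalProxy LocalCache TinyQueue object] + [FastEvent]
  take CachedQueue:  [RemoteQueue LocalProxy LocalCache TinyQueue object] + [LocalCache TinyQueue object] + [CachedQueue FancyStore RemoteQueue LocalProxy LocalCache TinyQueue object]
  take FancyStore:  [RemoteQueue LocalProxy LocalCache TinyQueue object] + [LocalCache TinyQueue object] + [FancyStore RemoteQueue LocalProxy LocalCache TinyQueue object]
  take RemoteQueue:  [RemoteQueue LocalProxy LocalCache TinyQueue object] + [LocalCache TinyQueue object] + [RemoteQueue LocalProxy LocalCache TinyQueue object]
  take LocalProxy:  [LocalProxy LocalCache TinyQueue object] + [LocalCache TinyQueue object] + [LocalProxy LocalCache TinyQueue object]
  take LocalCache:  [LocalCache TinyQueue object] + [LocalCache TinyQueue object] + [LocalCache TinyQueue object]
  take TinyQueue:  [TinyQueue object] + [TinyQueue object] + [TinyQueue object]
  take object:  [object] + [object] + [object]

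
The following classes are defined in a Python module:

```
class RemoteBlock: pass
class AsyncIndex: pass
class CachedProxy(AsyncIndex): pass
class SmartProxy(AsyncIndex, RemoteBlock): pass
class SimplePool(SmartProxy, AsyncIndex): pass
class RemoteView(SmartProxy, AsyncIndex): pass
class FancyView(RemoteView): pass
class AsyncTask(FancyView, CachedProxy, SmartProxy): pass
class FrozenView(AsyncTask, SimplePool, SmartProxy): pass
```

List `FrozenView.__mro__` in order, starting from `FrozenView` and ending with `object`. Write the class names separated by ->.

L[FrozenView] = FrozenView + merge(L[AsyncTask], L[SimplePool], L[SmartProxy], [AsyncTask SimplePool SmartProxy])
  take AsyncTask:  [AsyncTask FancyView RemoteView CachedProxy SmartProxy AsyncIndex RemoteBlock object] + [SimplePool SmartProxy AsyncIndex RemoteBlock object] + [SmartProxy AsyncIndex RemoteBlock object] + [AsyncTask SimplePool SmartProxy]
  take FancyView:  [FancyView RemoteView CachedProxy SmartProxy AsyncIndex RemoteBlock object] + [SimplePool SmartProxy AsyncIndex RemoteBlock object] + [SmartProxy AsyncIndex RemoteBlock object] + [SimplePool SmartProxy]
  take RemoteView:  [RemoteView CachedProxy SmartProxy AsyncIndex RemoteBlock object] + [SimplePool SmartProxy AsyncIndex RemoteBlock object] + [SmartProxy AsyncIndex RemoteBlock object] + [SimplePool SmartProxy]
  take CachedProxy:  [CachedProxy SmartProxy AsyncIndex RemoteBlock object] + [SimplePool SmartProxy AsyncIndex RemoteBlock object] + [SmartProxy AsyncIndex RemoteBlock object] + [SimplePool SmartProxy]
  take SimplePool:  [SmartProxy AsyncIndex RemoteBlock object] + [SimplePool SmartProxy AsyncIndex RemoteBlock object] + [SmartProxy AsyncIndex RemoteBlock object] + [SimplePool SmartProxy]
  take SmartProxy:  [SmartProxy AsyncIndex RemoteBlock object] + [SmartProxy AsyncIndex RemoteBlock object] + [SmartProxy AsyncIndex RemoteBlock object] + [SmartProxy]
  take AsyncIndex:  [AsyncIndex RemoteBlock object] + [AsyncIndex RemoteBlock object] + [AsyncIndex RemoteBlock object]
  take RemoteBlock:  [RemoteBlock object] + [RemoteBlock object] + [RemoteBlock object]
  take object:  [object] + [object] + [object]

FrozenView -> AsyncTask -> FancyView -> RemoteView -> CachedProxy -> SimplePool -> SmartProxy -> AsyncIndex -> RemoteBlock -> object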